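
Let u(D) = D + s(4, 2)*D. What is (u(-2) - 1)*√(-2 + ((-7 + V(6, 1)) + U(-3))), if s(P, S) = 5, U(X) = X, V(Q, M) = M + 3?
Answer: -26*I*√2 ≈ -36.77*I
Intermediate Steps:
V(Q, M) = 3 + M
u(D) = 6*D (u(D) = D + 5*D = 6*D)
(u(-2) - 1)*√(-2 + ((-7 + V(6, 1)) + U(-3))) = (6*(-2) - 1)*√(-2 + ((-7 + (3 + 1)) - 3)) = (-12 - 1)*√(-2 + ((-7 + 4) - 3)) = -13*√(-2 + (-3 - 3)) = -13*√(-2 - 6) = -26*I*√2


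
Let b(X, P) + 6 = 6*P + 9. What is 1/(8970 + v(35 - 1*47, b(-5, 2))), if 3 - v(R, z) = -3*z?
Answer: 1/9018 ≈ 0.00011089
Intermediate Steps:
b(X, P) = 3 + 6*P (b(X, P) = -6 + (6*P + 9) = -6 + (9 + 6*P) = 3 + 6*P)
v(R, z) = 3 + 3*z (v(R, z) = 3 - (-3)*z = 3 + 3*z)
1/(8970 + v(35 - 1*47, b(-5, 2))) = 1/(8970 + (3 + 3*(3 + 6*2))) = 1/(8970 + (3 + 3*(3 + 12))) = 1/(8970 + (3 + 3*15)) = 1/(8970 + (3 + 45)) = 1/(8970 + 48) = 1/9018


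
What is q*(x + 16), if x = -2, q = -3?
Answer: -42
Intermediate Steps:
q*(x + 16) = -3*(-2 + 16) = -3*14 = -42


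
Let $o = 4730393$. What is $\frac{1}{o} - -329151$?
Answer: $\frac{1557013586344}{4730393} \approx 3.2915 \cdot 10^{5}$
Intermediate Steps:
$\frac{1}{o} - -329151 = \frac{1}{4730393} - -329151 = \frac{1}{4730393} + 329151 = \frac{1557013586344}{4730393}$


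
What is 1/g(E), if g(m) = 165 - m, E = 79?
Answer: 1/86 ≈ 0.011628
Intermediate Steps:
1/g(E) = 1/(165 - 1*79) = 1/(165 - 79) = 1/86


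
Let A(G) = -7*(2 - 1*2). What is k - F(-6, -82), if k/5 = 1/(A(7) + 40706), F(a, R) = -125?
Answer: 5088255/40706 ≈ 125.00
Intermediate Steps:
A(G) = 0 (A(G) = -7*(2 - 2) = -7*0 = 0)
k = 5/40706 (k = 5/(0 + 40706) = 5/40706 ≈ 0.00012283)
k - F(-6, -82) = 5/40706 - 1*(-125) = 5/40706 + 125 = 5088255/40706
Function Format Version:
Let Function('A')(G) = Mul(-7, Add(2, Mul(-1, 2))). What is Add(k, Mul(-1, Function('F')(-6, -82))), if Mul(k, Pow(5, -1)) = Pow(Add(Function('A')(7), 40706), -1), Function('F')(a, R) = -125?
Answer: Rational(5088255, 40706) ≈ 125.00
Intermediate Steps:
Function('A')(G) = 0 (Function('A')(G) = Mul(-7, Add(2, -2)) = Mul(-7, 0) = 0)
k = Rational(5, 40706) (k = Mul(5, Pow(Add(0, 40706), -1)) = Mul(5, Pow(40706, -1)) = Mul(5, Rational(1, 40706)) = Rational(5, 40706) ≈ 0.00012283)
Add(k, Mul(-1, Function('F')(-6, -82))) = Add(Rational(5, 40706), Mul(-1, -125)) = Add(Rational(5, 40706), 125) = Rational(5088255, 40706)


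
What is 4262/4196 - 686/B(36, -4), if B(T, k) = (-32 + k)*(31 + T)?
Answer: 822400/632547 ≈ 1.3001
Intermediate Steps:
4262/4196 - 686/B(36, -4) = 4262/4196 - 686/(-992 - 32*36 + 31*(-4) + 36*(-4)) = 4262*(1/4196) - 686/(-992 - 1152 - 124 - 144) = 2131/2098 - 686/(-2412) = 2131/2098 - 686*(-1/2412) = 2131/2098 + 343/1206 = 822400/632547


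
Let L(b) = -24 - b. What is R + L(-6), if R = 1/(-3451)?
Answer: -62119/3451 ≈ -18.000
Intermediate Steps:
R = -1/3451 ≈ -0.00028977
R + L(-6) = -1/3451 + (-24 - 1*(-6)) = -1/3451 + (-24 + 6) = -1/3451 - 18 = -62119/3451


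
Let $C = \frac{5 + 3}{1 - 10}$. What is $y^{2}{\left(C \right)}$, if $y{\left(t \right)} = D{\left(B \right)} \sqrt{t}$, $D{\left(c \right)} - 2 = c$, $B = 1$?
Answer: $-8$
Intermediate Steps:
$D{\left(c \right)} = 2 + c$
$C = - \frac{8}{9}$ ($C = \frac{8}{-9} = 8 \left(- \frac{1}{9}\right) = - \frac{8}{9} \approx -0.88889$)
$y{\left(t \right)} = 3 \sqrt{t}$ ($y{\left(t \right)} = \left(2 + 1\right) \sqrt{t} = 3 \sqrt{t}$)
$y^{2}{\left(C \right)} = \left(3 \sqrt{- \frac{8}{9}}\right)^{2} = \left(3 \frac{2 i \sqrt{2}}{3}\right)^{2} = \left(2 i \sqrt{2}\right)^{2} = -8$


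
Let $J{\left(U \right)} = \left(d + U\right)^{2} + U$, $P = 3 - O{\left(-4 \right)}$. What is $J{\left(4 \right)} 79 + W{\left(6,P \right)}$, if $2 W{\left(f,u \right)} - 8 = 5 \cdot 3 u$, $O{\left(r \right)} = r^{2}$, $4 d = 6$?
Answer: $\frac{10449}{4} \approx 2612.3$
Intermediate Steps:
$d = \frac{3}{2}$ ($d = \frac{1}{4} \cdot 6 = \frac{3}{2} \approx 1.5$)
$P = -13$ ($P = 3 - \left(-4\right)^{2} = 3 - 16 = -13$)
$J{\left(U \right)} = U + \left(\frac{3}{2} + U\right)^{2}$ ($J{\left(U \right)} = \left(\frac{3}{2} + U\right)^{2} + U = U + \left(\frac{3}{2} + U\right)^{2}$)
$W{\left(f,u \right)} = 4 + \frac{15 u}{2}$ ($W{\left(f,u \right)} = 4 + \frac{5 \cdot 3 u}{2} = 4 + \frac{15 u}{2}$)
$J{\left(4 \right)} 79 + W{\left(6,P \right)} = \left(\frac{9}{4} + 4^{2} + 4 \cdot 4\right) 79 + \left(4 + \frac{15}{2} \left(-13\right)\right) = \left(\frac{9}{4} + 16 + 16\right) 79 + \left(4 - \frac{195}{2}\right) = \frac{137}{4} \cdot 79 - \frac{187}{2} = \frac{10823}{4} - \frac{187}{2} = \frac{10449}{4}$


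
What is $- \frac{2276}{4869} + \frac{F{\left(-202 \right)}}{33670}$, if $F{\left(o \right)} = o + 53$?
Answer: $- \frac{77358401}{163939230} \approx -0.47187$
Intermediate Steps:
$F{\left(o \right)} = 53 + o$
$- \frac{2276}{4869} + \frac{F{\left(-202 \right)}}{33670} = - \frac{2276}{4869} + \frac{53 - 202}{33670} = \left(-2276\right) \frac{1}{4869} - \frac{149}{33670} = - \frac{2276}{4869} - \frac{149}{33670} = - \frac{77358401}{163939230}$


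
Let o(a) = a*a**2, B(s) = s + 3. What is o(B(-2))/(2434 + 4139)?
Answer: 1/6573 ≈ 0.00015214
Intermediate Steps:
B(s) = 3 + s
o(a) = a**3
o(B(-2))/(2434 + 4139) = (3 - 2)**3/(2434 + 4139) = 1**3/6573 = (1/6573)*1 = 1/6573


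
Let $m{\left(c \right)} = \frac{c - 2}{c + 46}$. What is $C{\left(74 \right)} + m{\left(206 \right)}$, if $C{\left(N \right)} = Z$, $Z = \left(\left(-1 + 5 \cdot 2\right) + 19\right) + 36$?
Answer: $\frac{1361}{21} \approx 64.81$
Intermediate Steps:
$m{\left(c \right)} = \frac{-2 + c}{46 + c}$
$Z = 64$ ($Z = \left(\left(-1 + 10\right) + 19\right) + 36 = \left(9 + 19\right) + 36 = 28 + 36 = 64$)
$C{\left(N \right)} = 64$
$C{\left(74 \right)} + m{\left(206 \right)} = 64 + \frac{-2 + 206}{46 + 206} = 64 + \frac{1}{252} \cdot 204 = 64 + \frac{17}{21} = \frac{1361}{21}$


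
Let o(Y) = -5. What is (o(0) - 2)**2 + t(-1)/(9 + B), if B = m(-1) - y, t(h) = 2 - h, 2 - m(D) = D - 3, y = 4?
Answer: 542/11 ≈ 49.273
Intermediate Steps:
m(D) = 5 - D (m(D) = 2 - (D - 3) = 2 - (-3 + D) = 2 + (3 - D) = 5 - D)
B = 2 (B = (5 - 1*(-1)) - 1*4 = (5 + 1) - 4 = 6 - 4 = 2)
(o(0) - 2)**2 + t(-1)/(9 + B) = (-5 - 2)**2 + (2 - 1*(-1))/(9 + 2) = (-7)**2 + (2 + 1)/11 = 49 + 3*(1/11) = 49 + 3/11 = 542/11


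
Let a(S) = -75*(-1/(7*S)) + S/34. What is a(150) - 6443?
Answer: -1532367/238 ≈ -6438.5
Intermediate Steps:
a(S) = S/34 + 75/(7*S) (a(S) = -75*(-1/(7*S)) + S*(1/34) = -(-75)/(7*S) + S/34 = 75/(7*S) + S/34 = S/34 + 75/(7*S))
a(150) - 6443 = ((1/34)*150 + (75/7)/150) - 6443 = (75/17 + (75/7)*(1/150)) - 6443 = (75/17 + 1/14) - 6443 = 1067/238 - 6443 = -1532367/238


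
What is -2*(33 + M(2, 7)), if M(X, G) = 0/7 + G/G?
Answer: -68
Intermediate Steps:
M(X, G) = 1 (M(X, G) = 0*(⅐) + 1 = 0 + 1 = 1)
-2*(33 + M(2, 7)) = -2*(33 + 1) = -2*34 = -68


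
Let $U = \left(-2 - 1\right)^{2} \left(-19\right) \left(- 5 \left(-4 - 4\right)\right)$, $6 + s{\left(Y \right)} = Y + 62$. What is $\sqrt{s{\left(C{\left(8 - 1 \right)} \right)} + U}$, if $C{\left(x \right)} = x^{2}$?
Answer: $i \sqrt{6735} \approx 82.067 i$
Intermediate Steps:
$s{\left(Y \right)} = 56 + Y$ ($s{\left(Y \right)} = -6 + \left(Y + 62\right) = -6 + \left(62 + Y\right) = 56 + Y$)
$U = -6840$ ($U = \left(-3\right)^{2} \left(-19\right) \left(\left(-5\right) \left(-8\right)\right) = 9 \left(-19\right) 40 = \left(-171\right) 40 = -6840$)
$\sqrt{s{\left(C{\left(8 - 1 \right)} \right)} + U} = \sqrt{\left(56 + \left(8 - 1\right)^{2}\right) - 6840} = \sqrt{\left(56 + 7^{2}\right) - 6840} = \sqrt{\left(56 + 49\right) - 6840} = \sqrt{105 - 6840} = \sqrt{-6735} = i \sqrt{6735}$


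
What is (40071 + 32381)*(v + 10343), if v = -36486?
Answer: -1894112636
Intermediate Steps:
(40071 + 32381)*(v + 10343) = (40071 + 32381)*(-36486 + 10343) = 72452*(-26143) = -1894112636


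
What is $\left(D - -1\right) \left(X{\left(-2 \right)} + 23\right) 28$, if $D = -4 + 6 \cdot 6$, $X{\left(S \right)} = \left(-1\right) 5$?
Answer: $16632$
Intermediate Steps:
$X{\left(S \right)} = -5$
$D = 32$ ($D = -4 + 36 = 32$)
$\left(D - -1\right) \left(X{\left(-2 \right)} + 23\right) 28 = \left(32 - -1\right) \left(-5 + 23\right) 28 = \left(32 + 1\right) 18 \cdot 28 = 33 \cdot 18 \cdot 28 = 594 \cdot 28 = 16632$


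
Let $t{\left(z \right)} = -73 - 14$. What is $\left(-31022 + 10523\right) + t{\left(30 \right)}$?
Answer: $-20586$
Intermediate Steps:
$t{\left(z \right)} = -87$ ($t{\left(z \right)} = -73 - 14 = -87$)
$\left(-31022 + 10523\right) + t{\left(30 \right)} = \left(-31022 + 10523\right) - 87 = -20499 - 87 = -20586$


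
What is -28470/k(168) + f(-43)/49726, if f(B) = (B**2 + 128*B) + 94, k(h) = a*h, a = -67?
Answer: 114634717/46642988 ≈ 2.4577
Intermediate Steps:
k(h) = -67*h
f(B) = 94 + B**2 + 128*B
-28470/k(168) + f(-43)/49726 = -28470/((-67*168)) + (94 + (-43)**2 + 128*(-43))/49726 = -28470/(-11256) + (94 + 1849 - 5504)*(1/49726) = -28470*(-1/11256) - 3561*1/49726 = 4745/1876 - 3561/49726 = 114634717/46642988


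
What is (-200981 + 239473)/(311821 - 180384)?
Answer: 38492/131437 ≈ 0.29286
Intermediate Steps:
(-200981 + 239473)/(311821 - 180384) = 38492/131437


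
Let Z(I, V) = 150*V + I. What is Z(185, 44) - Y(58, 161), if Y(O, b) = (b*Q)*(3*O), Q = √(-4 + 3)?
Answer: 6785 - 28014*I ≈ 6785.0 - 28014.0*I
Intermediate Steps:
Q = I (Q = √(-1) = I ≈ 1.0*I)
Z(I, V) = I + 150*V
Y(O, b) = 3*I*O*b (Y(O, b) = (b*I)*(3*O) = (I*b)*(3*O) = 3*I*O*b)
Z(185, 44) - Y(58, 161) = (185 + 150*44) - 3*I*58*161 = (185 + 6600) - 28014*I = 6785 - 28014*I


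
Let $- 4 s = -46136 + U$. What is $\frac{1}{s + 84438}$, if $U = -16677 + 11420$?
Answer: $\frac{4}{389145} \approx 1.0279 \cdot 10^{-5}$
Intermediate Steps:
$U = -5257$
$s = \frac{51393}{4}$ ($s = - \frac{-46136 - 5257}{4} = \left(- \frac{1}{4}\right) \left(-51393\right) = \frac{51393}{4} \approx 12848.0$)
$\frac{1}{s + 84438} = \frac{1}{\frac{51393}{4} + 84438} = \frac{1}{\frac{389145}{4}} = \frac{4}{389145}$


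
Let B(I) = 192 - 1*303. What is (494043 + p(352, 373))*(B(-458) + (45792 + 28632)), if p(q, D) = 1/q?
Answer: 12923263819881/352 ≈ 3.6714e+10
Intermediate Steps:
B(I) = -111 (B(I) = 192 - 303 = -111)
(494043 + p(352, 373))*(B(-458) + (45792 + 28632)) = (494043 + 1/352)*(-111 + (45792 + 28632)) = (494043 + 1/352)*(-111 + 74424) = (173903137/352)*74313 = 12923263819881/352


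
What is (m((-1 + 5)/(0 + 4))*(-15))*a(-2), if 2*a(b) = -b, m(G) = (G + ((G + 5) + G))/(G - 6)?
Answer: 24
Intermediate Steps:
m(G) = (5 + 3*G)/(-6 + G) (m(G) = (G + ((5 + G) + G))/(-6 + G) = (G + (5 + 2*G))/(-6 + G) = (5 + 3*G)/(-6 + G))
a(b) = -b/2 (a(b) = (-b)/2 = -b/2)
(m((-1 + 5)/(0 + 4))*(-15))*a(-2) = (((5 + 3*((-1 + 5)/(0 + 4)))/(-6 + (-1 + 5)/(0 + 4)))*(-15))*(-1/2*(-2)) = (((5 + 3*(4/4))/(-6 + 4/4))*(-15))*1 = (((5 + 3*(4*(1/4)))/(-6 + 4*(1/4)))*(-15))*1 = (((5 + 3*1)/(-6 + 1))*(-15))*1 = (((5 + 3)/(-5))*(-15))*1 = (-1/5*8*(-15))*1 = -8/5*(-15)*1 = 24*1 = 24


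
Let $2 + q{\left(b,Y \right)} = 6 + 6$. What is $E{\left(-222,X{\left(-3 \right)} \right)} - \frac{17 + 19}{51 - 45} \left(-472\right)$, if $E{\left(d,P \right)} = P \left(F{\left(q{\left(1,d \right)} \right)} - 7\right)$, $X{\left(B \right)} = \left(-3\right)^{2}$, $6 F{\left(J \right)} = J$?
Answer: $2784$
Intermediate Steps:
$q{\left(b,Y \right)} = 10$ ($q{\left(b,Y \right)} = -2 + \left(6 + 6\right) = -2 + 12 = 10$)
$F{\left(J \right)} = \frac{J}{6}$
$X{\left(B \right)} = 9$
$E{\left(d,P \right)} = - \frac{16 P}{3}$ ($E{\left(d,P \right)} = P \left(\frac{1}{6} \cdot 10 - 7\right) = P \left(\frac{5}{3} - 7\right) = P \left(- \frac{16}{3}\right) = - \frac{16 P}{3}$)
$E{\left(-222,X{\left(-3 \right)} \right)} - \frac{17 + 19}{51 - 45} \left(-472\right) = \left(- \frac{16}{3}\right) 9 - \frac{17 + 19}{51 - 45} \left(-472\right) = -48 - \frac{36}{6} \left(-472\right) = -48 - 36 \cdot \frac{1}{6} \left(-472\right) = -48 - 6 \left(-472\right) = -48 - -2832 = -48 + 2832 = 2784$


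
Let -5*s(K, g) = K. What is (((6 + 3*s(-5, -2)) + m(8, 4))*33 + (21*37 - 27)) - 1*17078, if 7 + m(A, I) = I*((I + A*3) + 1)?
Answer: -12434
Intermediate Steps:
s(K, g) = -K/5
m(A, I) = -7 + I*(1 + I + 3*A) (m(A, I) = -7 + I*((I + A*3) + 1) = -7 + I*((I + 3*A) + 1) = -7 + I*(1 + I + 3*A))
(((6 + 3*s(-5, -2)) + m(8, 4))*33 + (21*37 - 27)) - 1*17078 = (((6 + 3*(-⅕*(-5))) + (-7 + 4 + 4² + 3*8*4))*33 + (21*37 - 27)) - 1*17078 = (((6 + 3*1) + (-7 + 4 + 16 + 96))*33 + (777 - 27)) - 17078 = (((6 + 3) + 109)*33 + 750) - 17078 = ((9 + 109)*33 + 750) - 17078 = (118*33 + 750) - 17078 = (3894 + 750) - 17078 = 4644 - 17078 = -12434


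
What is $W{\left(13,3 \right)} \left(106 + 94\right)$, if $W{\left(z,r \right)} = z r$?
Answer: $7800$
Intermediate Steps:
$W{\left(z,r \right)} = r z$
$W{\left(13,3 \right)} \left(106 + 94\right) = 3 \cdot 13 \left(106 + 94\right) = 39 \cdot 200 = 7800$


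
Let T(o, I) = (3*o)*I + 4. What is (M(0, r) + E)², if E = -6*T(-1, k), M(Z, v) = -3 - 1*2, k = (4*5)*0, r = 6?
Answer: 841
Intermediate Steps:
k = 0 (k = 20*0 = 0)
T(o, I) = 4 + 3*I*o (T(o, I) = 3*I*o + 4 = 4 + 3*I*o)
M(Z, v) = -5 (M(Z, v) = -3 - 2 = -5)
E = -24 (E = -6*(4 + 3*0*(-1)) = -6*(4 + 0) = -6*4 = -24)
(M(0, r) + E)² = (-5 - 24)² = (-29)² = 841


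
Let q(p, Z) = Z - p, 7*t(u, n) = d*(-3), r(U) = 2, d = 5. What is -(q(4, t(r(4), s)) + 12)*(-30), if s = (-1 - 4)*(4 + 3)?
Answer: 1230/7 ≈ 175.71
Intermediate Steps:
s = -35 (s = -5*7 = -35)
t(u, n) = -15/7 (t(u, n) = (5*(-3))/7 = (⅐)*(-15) = -15/7)
-(q(4, t(r(4), s)) + 12)*(-30) = -((-15/7 - 1*4) + 12)*(-30) = -((-15/7 - 4) + 12)*(-30) = -(-43/7 + 12)*(-30) = -41*(-30)/7 = -1*(-1230/7) = 1230/7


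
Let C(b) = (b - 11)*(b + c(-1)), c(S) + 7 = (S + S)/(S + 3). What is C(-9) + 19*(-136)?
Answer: -2244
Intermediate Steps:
c(S) = -7 + 2*S/(3 + S) (c(S) = -7 + (S + S)/(S + 3) = -7 + (2*S)/(3 + S) = -7 + 2*S/(3 + S))
C(b) = (-11 + b)*(-8 + b) (C(b) = (b - 11)*(b + (-21 - 5*(-1))/(3 - 1)) = (-11 + b)*(b + (-21 + 5)/2) = (-11 + b)*(b + (½)*(-16)) = (-11 + b)*(b - 8) = (-11 + b)*(-8 + b))
C(-9) + 19*(-136) = (88 + (-9)² - 19*(-9)) + 19*(-136) = (88 + 81 + 171) - 2584 = 340 - 2584 = -2244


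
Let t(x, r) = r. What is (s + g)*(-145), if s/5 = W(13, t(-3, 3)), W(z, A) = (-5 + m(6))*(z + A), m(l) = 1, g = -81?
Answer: 58145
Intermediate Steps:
W(z, A) = -4*A - 4*z (W(z, A) = (-5 + 1)*(z + A) = -4*(A + z) = -4*A - 4*z)
s = -320 (s = 5*(-4*3 - 4*13) = 5*(-12 - 52) = 5*(-64) = -320)
(s + g)*(-145) = (-320 - 81)*(-145) = -401*(-145) = 58145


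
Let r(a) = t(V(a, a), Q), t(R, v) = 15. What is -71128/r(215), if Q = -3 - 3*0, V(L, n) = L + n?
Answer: -71128/15 ≈ -4741.9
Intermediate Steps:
Q = -3 (Q = -3 + 0 = -3)
r(a) = 15
-71128/r(215) = -71128/15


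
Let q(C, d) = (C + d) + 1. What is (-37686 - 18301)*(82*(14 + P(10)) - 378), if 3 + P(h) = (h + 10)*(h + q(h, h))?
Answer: -2875716268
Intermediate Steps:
q(C, d) = 1 + C + d
P(h) = -3 + (1 + 3*h)*(10 + h) (P(h) = -3 + (h + 10)*(h + (1 + h + h)) = -3 + (10 + h)*(h + (1 + 2*h)) = -3 + (10 + h)*(1 + 3*h) = -3 + (1 + 3*h)*(10 + h))
(-37686 - 18301)*(82*(14 + P(10)) - 378) = (-37686 - 18301)*(82*(14 + (7 + 3*10² + 31*10)) - 378) = -55987*(82*(14 + (7 + 3*100 + 310)) - 378) = -55987*(82*(14 + (7 + 300 + 310)) - 378) = -55987*(82*(14 + 617) - 378) = -55987*(82*631 - 378) = -55987*(51742 - 378) = -55987*51364 = -2875716268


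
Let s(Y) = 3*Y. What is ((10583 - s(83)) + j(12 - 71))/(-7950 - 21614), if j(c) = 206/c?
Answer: -152375/436069 ≈ -0.34943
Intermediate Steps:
((10583 - s(83)) + j(12 - 71))/(-7950 - 21614) = ((10583 - 3*83) + 206/(12 - 71))/(-7950 - 21614) = ((10583 - 1*249) + 206/(-59))/(-29564) = ((10583 - 249) + 206*(-1/59))*(-1/29564) = (10334 - 206/59)*(-1/29564) = (609500/59)*(-1/29564) = -152375/436069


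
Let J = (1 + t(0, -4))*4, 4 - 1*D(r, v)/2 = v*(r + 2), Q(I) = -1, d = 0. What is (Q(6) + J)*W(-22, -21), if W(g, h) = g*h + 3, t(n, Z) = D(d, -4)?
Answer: 46035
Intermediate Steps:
D(r, v) = 8 - 2*v*(2 + r) (D(r, v) = 8 - 2*v*(r + 2) = 8 - 2*v*(2 + r))
t(n, Z) = 24 (t(n, Z) = 8 - 4*(-4) - 2*0*(-4) = 8 + 16 + 0 = 24)
J = 100 (J = (1 + 24)*4 = 25*4 = 100)
W(g, h) = 3 + g*h
(Q(6) + J)*W(-22, -21) = (-1 + 100)*(3 - 22*(-21)) = 99*(3 + 462) = 99*465 = 46035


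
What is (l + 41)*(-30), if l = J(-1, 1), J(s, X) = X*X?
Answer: -1260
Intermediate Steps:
J(s, X) = X**2
l = 1 (l = 1**2 = 1)
(l + 41)*(-30) = (1 + 41)*(-30) = 42*(-30) = -1260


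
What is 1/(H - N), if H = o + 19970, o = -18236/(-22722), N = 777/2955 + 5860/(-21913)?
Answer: 245219289105/4897227106967353 ≈ 5.0073e-5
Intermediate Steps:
N = -96633/21584305 (N = 777*(1/2955) + 5860*(-1/21913) = 259/985 - 5860/21913 = -96633/21584305 ≈ -0.0044770)
o = 9118/11361 (o = -18236*(-1/22722) = 9118/11361 ≈ 0.80257)
H = 226888288/11361 (H = 9118/11361 + 19970 = 226888288/11361 ≈ 19971.)
1/(H - N) = 1/(226888288/11361 - 1*(-96633/21584305)) = 1/(226888288/11361 + 96633/21584305) = 1/(4897227106967353/245219289105) = 245219289105/4897227106967353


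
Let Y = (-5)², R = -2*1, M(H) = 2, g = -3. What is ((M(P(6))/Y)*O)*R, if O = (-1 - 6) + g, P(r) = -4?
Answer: 8/5 ≈ 1.6000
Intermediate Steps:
R = -2
Y = 25
O = -10 (O = (-1 - 6) - 3 = -7 - 3 = -10)
((M(P(6))/Y)*O)*R = ((2/25)*(-10))*(-2) = -⅘*(-2) = 8/5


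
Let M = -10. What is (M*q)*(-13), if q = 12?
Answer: 1560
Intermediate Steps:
(M*q)*(-13) = -10*12*(-13) = -120*(-13) = 1560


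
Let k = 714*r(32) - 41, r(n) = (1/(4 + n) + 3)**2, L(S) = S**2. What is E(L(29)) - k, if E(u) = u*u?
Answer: 151367713/216 ≈ 7.0078e+5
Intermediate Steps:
E(u) = u**2
r(n) = (3 + 1/(4 + n))**2
k = 1404983/216 (k = 714*((13 + 3*32)**2/(4 + 32)**2) - 41 = 714*((13 + 96)**2/36**2) - 41 = 714*((1/1296)*109**2) - 41 = 714*((1/1296)*11881) - 41 = 714*(11881/1296) - 41 = 1413839/216 - 41 = 1404983/216 ≈ 6504.5)
E(L(29)) - k = (29**2)**2 - 1*1404983/216 = 841**2 - 1404983/216 = 707281 - 1404983/216 = 151367713/216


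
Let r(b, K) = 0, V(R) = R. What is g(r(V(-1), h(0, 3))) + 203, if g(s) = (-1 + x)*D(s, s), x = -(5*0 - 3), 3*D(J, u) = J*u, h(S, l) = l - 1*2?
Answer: 203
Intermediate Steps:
h(S, l) = -2 + l (h(S, l) = l - 2 = -2 + l)
D(J, u) = J*u/3 (D(J, u) = (J*u)/3 = J*u/3)
x = 3 (x = -(0 - 3) = -1*(-3) = 3)
g(s) = 2*s²/3 (g(s) = (-1 + 3)*(s*s/3) = 2*(s²/3) = 2*s²/3)
g(r(V(-1), h(0, 3))) + 203 = (⅔)*0² + 203 = (⅔)*0 + 203 = 0 + 203 = 203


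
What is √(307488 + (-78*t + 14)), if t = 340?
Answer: √280982 ≈ 530.08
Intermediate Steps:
√(307488 + (-78*t + 14)) = √(307488 + (-78*340 + 14)) = √(307488 + (-26520 + 14)) = √(307488 - 26506) = √280982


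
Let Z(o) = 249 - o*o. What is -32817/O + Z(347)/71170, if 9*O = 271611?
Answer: -596189453/214783943 ≈ -2.7758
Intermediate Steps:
O = 30179 (O = (1/9)*271611 = 30179)
Z(o) = 249 - o**2
-32817/O + Z(347)/71170 = -32817/30179 + (249 - 1*347**2)/71170 = -32817*1/30179 + (249 - 1*120409)*(1/71170) = -32817/30179 + (249 - 120409)*(1/71170) = -32817/30179 - 120160*1/71170 = -32817/30179 - 12016/7117 = -596189453/214783943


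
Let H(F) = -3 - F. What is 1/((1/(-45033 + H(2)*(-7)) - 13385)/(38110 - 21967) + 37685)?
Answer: 242134238/9124627992953 ≈ 2.6536e-5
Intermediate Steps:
1/((1/(-45033 + H(2)*(-7)) - 13385)/(38110 - 21967) + 37685) = 1/((1/(-45033 + (-3 - 1*2)*(-7)) - 13385)/(38110 - 21967) + 37685) = 1/((1/(-45033 + (-3 - 2)*(-7)) - 13385)/16143 + 37685) = 1/((1/(-45033 - 5*(-7)) - 13385)*(1/16143) + 37685) = 1/((1/(-45033 + 35) - 13385)*(1/16143) + 37685) = 1/((1/(-44998) - 13385)*(1/16143) + 37685) = 1/((-1/44998 - 13385)*(1/16143) + 37685) = 1/(-602298231/44998*1/16143 + 37685) = 1/(-200766077/242134238 + 37685) = 1/(9124627992953/242134238) = 242134238/9124627992953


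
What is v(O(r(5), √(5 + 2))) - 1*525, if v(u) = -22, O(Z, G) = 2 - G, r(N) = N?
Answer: -547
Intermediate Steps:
v(O(r(5), √(5 + 2))) - 1*525 = -22 - 1*525 = -22 - 525 = -547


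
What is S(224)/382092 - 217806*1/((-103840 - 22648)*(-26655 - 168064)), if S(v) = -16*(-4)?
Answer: 186634193707/1176347446232028 ≈ 0.00015866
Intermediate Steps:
S(v) = 64
S(224)/382092 - 217806*1/((-103840 - 22648)*(-26655 - 168064)) = 64/382092 - 217806*1/((-103840 - 22648)*(-26655 - 168064)) = 64*(1/382092) - 217806/((-194719*(-126488))) = 16/95523 - 217806/24629616872 = 16/95523 - 217806*1/24629616872 = 16/95523 - 108903/12314808436 = 186634193707/1176347446232028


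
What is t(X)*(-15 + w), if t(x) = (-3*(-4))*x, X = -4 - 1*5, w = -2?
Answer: 1836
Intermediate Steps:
X = -9 (X = -4 - 5 = -9)
t(x) = 12*x
t(X)*(-15 + w) = (12*(-9))*(-15 - 2) = -108*(-17) = 1836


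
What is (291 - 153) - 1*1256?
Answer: -1118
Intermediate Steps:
(291 - 153) - 1*1256 = 138 - 1256 = -1118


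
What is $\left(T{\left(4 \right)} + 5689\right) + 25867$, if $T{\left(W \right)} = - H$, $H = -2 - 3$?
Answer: $31561$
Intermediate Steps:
$H = -5$
$T{\left(W \right)} = 5$ ($T{\left(W \right)} = \left(-1\right) \left(-5\right) = 5$)
$\left(T{\left(4 \right)} + 5689\right) + 25867 = \left(5 + 5689\right) + 25867 = 5694 + 25867 = 31561$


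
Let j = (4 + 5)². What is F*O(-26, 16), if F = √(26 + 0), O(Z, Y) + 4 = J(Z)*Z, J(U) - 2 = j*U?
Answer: 54700*√26 ≈ 2.7892e+5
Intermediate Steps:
j = 81 (j = 9² = 81)
J(U) = 2 + 81*U
O(Z, Y) = -4 + Z*(2 + 81*Z) (O(Z, Y) = -4 + (2 + 81*Z)*Z = -4 + Z*(2 + 81*Z))
F = √26 ≈ 5.0990
F*O(-26, 16) = √26*(-4 - 26*(2 + 81*(-26))) = √26*(-4 - 26*(2 - 2106)) = √26*(-4 - 26*(-2104)) = √26*(-4 + 54704) = √26*54700 = 54700*√26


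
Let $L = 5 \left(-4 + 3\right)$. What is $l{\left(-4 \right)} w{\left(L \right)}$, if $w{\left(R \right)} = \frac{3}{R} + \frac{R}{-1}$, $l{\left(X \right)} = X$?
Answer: $- \frac{88}{5} \approx -17.6$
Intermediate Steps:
$L = -5$ ($L = 5 \left(-1\right) = -5$)
$w{\left(R \right)} = - R + \frac{3}{R}$ ($w{\left(R \right)} = \frac{3}{R} + R \left(-1\right) = \frac{3}{R} - R = - R + \frac{3}{R}$)
$l{\left(-4 \right)} w{\left(L \right)} = - 4 \left(\left(-1\right) \left(-5\right) + \frac{3}{-5}\right) = - 4 \left(5 + 3 \left(- \frac{1}{5}\right)\right) = - 4 \left(5 - \frac{3}{5}\right) = \left(-4\right) \frac{22}{5} = - \frac{88}{5}$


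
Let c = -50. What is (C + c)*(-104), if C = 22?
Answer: 2912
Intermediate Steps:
(C + c)*(-104) = (22 - 50)*(-104) = -28*(-104) = 2912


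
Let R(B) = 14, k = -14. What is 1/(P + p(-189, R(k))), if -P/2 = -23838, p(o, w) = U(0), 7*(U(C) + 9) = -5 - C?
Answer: 7/333664 ≈ 2.0979e-5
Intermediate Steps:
U(C) = -68/7 - C/7 (U(C) = -9 + (-5 - C)/7 = -9 + (-5/7 - C/7) = -68/7 - C/7)
p(o, w) = -68/7 (p(o, w) = -68/7 - 1/7*0 = -68/7 + 0 = -68/7)
P = 47676 (P = -2*(-23838) = 47676)
1/(P + p(-189, R(k))) = 1/(47676 - 68/7) = 1/(333664/7) = 7/333664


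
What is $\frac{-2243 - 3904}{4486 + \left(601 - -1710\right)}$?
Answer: $- \frac{6147}{6797} \approx -0.90437$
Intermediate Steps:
$\frac{-2243 - 3904}{4486 + \left(601 - -1710\right)} = - \frac{6147}{4486 + \left(601 + 1710\right)} = - \frac{6147}{4486 + 2311} = - \frac{6147}{6797}$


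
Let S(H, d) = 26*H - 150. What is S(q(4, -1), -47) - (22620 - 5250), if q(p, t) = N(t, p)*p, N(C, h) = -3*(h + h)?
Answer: -20016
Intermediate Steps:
N(C, h) = -6*h
q(p, t) = -6*p² (q(p, t) = (-6*p)*p = -6*p²)
S(H, d) = -150 + 26*H
S(q(4, -1), -47) - (22620 - 5250) = (-150 + 26*(-6*4²)) - (22620 - 5250) = (-150 + 26*(-6*16)) - 1*17370 = (-150 + 26*(-96)) - 17370 = (-150 - 2496) - 17370 = -2646 - 17370 = -20016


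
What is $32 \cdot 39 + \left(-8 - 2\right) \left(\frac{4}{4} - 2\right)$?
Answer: $1258$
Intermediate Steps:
$32 \cdot 39 + \left(-8 - 2\right) \left(\frac{4}{4} - 2\right) = 1248 - 10 \left(4 \cdot \frac{1}{4} - 2\right) = 1248 - 10 \left(1 - 2\right) = 1248 - -10 = 1248 + 10 = 1258$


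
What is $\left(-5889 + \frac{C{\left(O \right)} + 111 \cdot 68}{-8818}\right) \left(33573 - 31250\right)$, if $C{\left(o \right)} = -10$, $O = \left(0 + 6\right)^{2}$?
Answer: $- \frac{60324523510}{4409} \approx -1.3682 \cdot 10^{7}$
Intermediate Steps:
$O = 36$ ($O = 6^{2} = 36$)
$\left(-5889 + \frac{C{\left(O \right)} + 111 \cdot 68}{-8818}\right) \left(33573 - 31250\right) = \left(-5889 + \frac{-10 + 111 \cdot 68}{-8818}\right) \left(33573 - 31250\right) = \left(-5889 + \left(-10 + 7548\right) \left(- \frac{1}{8818}\right)\right) 2323 = \left(-5889 + 7538 \left(- \frac{1}{8818}\right)\right) 2323 = \left(-5889 - \frac{3769}{4409}\right) 2323 = \left(- \frac{25968370}{4409}\right) 2323 = - \frac{60324523510}{4409}$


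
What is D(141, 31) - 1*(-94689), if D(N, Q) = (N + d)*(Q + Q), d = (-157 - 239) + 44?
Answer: 81607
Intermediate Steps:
d = -352 (d = -396 + 44 = -352)
D(N, Q) = 2*Q*(-352 + N) (D(N, Q) = (N - 352)*(Q + Q) = (-352 + N)*(2*Q) = 2*Q*(-352 + N))
D(141, 31) - 1*(-94689) = 2*31*(-352 + 141) - 1*(-94689) = 2*31*(-211) + 94689 = -13082 + 94689 = 81607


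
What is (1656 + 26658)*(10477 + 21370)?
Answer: 901715958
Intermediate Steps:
(1656 + 26658)*(10477 + 21370) = 28314*31847 = 901715958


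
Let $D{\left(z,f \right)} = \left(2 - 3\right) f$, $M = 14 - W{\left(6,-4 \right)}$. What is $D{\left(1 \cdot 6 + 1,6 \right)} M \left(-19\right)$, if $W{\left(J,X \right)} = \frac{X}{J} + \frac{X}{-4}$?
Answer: $1558$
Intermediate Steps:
$W{\left(J,X \right)} = - \frac{X}{4} + \frac{X}{J}$ ($W{\left(J,X \right)} = \frac{X}{J} + X \left(- \frac{1}{4}\right) = \frac{X}{J} - \frac{X}{4} = - \frac{X}{4} + \frac{X}{J}$)
$M = \frac{41}{3}$ ($M = 14 - \left(\left(- \frac{1}{4}\right) \left(-4\right) - \frac{4}{6}\right) = 14 - \left(1 - \frac{2}{3}\right) = 14 - \frac{1}{3} = \frac{41}{3} \approx 13.667$)
$D{\left(z,f \right)} = - f$
$D{\left(1 \cdot 6 + 1,6 \right)} M \left(-19\right) = \left(-1\right) 6 \cdot \frac{41}{3} \left(-19\right) = \left(-6\right) \frac{41}{3} \left(-19\right) = \left(-82\right) \left(-19\right) = 1558$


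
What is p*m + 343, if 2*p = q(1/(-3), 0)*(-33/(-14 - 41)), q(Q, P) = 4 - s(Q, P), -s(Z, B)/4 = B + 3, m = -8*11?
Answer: -397/5 ≈ -79.400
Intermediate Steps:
m = -88
s(Z, B) = -12 - 4*B (s(Z, B) = -4*(B + 3) = -4*(3 + B) = -12 - 4*B)
q(Q, P) = 16 + 4*P (q(Q, P) = 4 - (-12 - 4*P) = 4 + (12 + 4*P) = 16 + 4*P)
p = 24/5 (p = ((16 + 4*0)*(-33/(-14 - 41)))/2 = ((16 + 0)*(-33/(-55)))/2 = (16*(-33*(-1/55)))/2 = (16*(⅗))/2 = (½)*(48/5) = 24/5 ≈ 4.8000)
p*m + 343 = (24/5)*(-88) + 343 = -2112/5 + 343 = -397/5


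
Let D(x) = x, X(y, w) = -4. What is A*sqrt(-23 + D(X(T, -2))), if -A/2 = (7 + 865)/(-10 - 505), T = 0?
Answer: 5232*I*sqrt(3)/515 ≈ 17.596*I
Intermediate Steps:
A = 1744/515 (A = -2*(7 + 865)/(-10 - 505) = -1744/(-515) = -1744*(-1)/515 = -2*(-872/515) = 1744/515 ≈ 3.3864)
A*sqrt(-23 + D(X(T, -2))) = 1744*sqrt(-23 - 4)/515 = 1744*sqrt(-27)/515 = 1744*(3*I*sqrt(3))/515 = 5232*I*sqrt(3)/515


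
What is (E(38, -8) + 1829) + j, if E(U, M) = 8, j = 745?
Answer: 2582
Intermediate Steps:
(E(38, -8) + 1829) + j = (8 + 1829) + 745 = 1837 + 745 = 2582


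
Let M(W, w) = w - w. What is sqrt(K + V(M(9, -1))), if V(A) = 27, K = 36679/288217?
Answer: 133*sqrt(127391914)/288217 ≈ 5.2084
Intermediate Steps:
M(W, w) = 0
K = 36679/288217 (K = 36679*(1/288217) = 36679/288217 ≈ 0.12726)
sqrt(K + V(M(9, -1))) = sqrt(36679/288217 + 27) = sqrt(7818538/288217) = 133*sqrt(127391914)/288217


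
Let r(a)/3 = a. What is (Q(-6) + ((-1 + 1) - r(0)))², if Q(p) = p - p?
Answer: 0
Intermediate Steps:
r(a) = 3*a
Q(p) = 0
(Q(-6) + ((-1 + 1) - r(0)))² = (0 + ((-1 + 1) - 3*0))² = (0 + (0 - 1*0))² = (0 + (0 + 0))² = (0 + 0)² = 0² = 0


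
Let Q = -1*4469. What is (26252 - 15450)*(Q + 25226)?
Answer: 224217114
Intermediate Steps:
Q = -4469
(26252 - 15450)*(Q + 25226) = (26252 - 15450)*(-4469 + 25226) = 10802*20757 = 224217114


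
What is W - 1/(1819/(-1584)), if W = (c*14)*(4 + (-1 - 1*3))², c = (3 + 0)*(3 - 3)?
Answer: 1584/1819 ≈ 0.87081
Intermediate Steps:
c = 0 (c = 3*0 = 0)
W = 0 (W = (0*14)*(4 + (-1 - 1*3))² = 0*(4 + (-1 - 3))² = 0*(4 - 4)² = 0*0² = 0*0 = 0)
W - 1/(1819/(-1584)) = 0 - 1/(1819/(-1584)) = 0 - 1/(1819*(-1/1584)) = 0 - 1/(-1819/1584) = 0 - 1*(-1584/1819) = 0 + 1584/1819 = 1584/1819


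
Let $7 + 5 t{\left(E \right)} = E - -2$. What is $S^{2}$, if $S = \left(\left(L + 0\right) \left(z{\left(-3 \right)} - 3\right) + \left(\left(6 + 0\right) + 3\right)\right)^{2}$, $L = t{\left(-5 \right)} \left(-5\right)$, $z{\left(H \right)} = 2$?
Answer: $1$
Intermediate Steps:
$t{\left(E \right)} = -1 + \frac{E}{5}$ ($t{\left(E \right)} = - \frac{7}{5} + \frac{E - -2}{5} = - \frac{7}{5} + \frac{E + 2}{5} = - \frac{7}{5} + \frac{2 + E}{5} = - \frac{7}{5} + \left(\frac{2}{5} + \frac{E}{5}\right) = -1 + \frac{E}{5}$)
$L = 10$ ($L = \left(-1 + \frac{1}{5} \left(-5\right)\right) \left(-5\right) = \left(-1 - 1\right) \left(-5\right) = \left(-2\right) \left(-5\right) = 10$)
$S = 1$ ($S = \left(\left(10 + 0\right) \left(2 - 3\right) + \left(\left(6 + 0\right) + 3\right)\right)^{2} = \left(10 \left(-1\right) + \left(6 + 3\right)\right)^{2} = \left(-10 + 9\right)^{2} = \left(-1\right)^{2} = 1$)
$S^{2} = 1^{2} = 1$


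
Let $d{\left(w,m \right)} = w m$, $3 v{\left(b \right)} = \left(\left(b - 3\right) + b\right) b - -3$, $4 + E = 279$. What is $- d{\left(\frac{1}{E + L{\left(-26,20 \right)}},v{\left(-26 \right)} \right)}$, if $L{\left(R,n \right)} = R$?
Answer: $- \frac{1433}{747} \approx -1.9183$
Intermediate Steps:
$E = 275$ ($E = -4 + 279 = 275$)
$v{\left(b \right)} = 1 + \frac{b \left(-3 + 2 b\right)}{3}$ ($v{\left(b \right)} = \frac{\left(\left(b - 3\right) + b\right) b - -3}{3} = \frac{\left(\left(b - 3\right) + b\right) b + 3}{3} = \frac{\left(\left(-3 + b\right) + b\right) b + 3}{3} = \frac{\left(-3 + 2 b\right) b + 3}{3} = \frac{b \left(-3 + 2 b\right) + 3}{3} = \frac{3 + b \left(-3 + 2 b\right)}{3} = 1 + \frac{b \left(-3 + 2 b\right)}{3}$)
$d{\left(w,m \right)} = m w$
$- d{\left(\frac{1}{E + L{\left(-26,20 \right)}},v{\left(-26 \right)} \right)} = - \frac{1 - -26 + \frac{2 \left(-26\right)^{2}}{3}}{275 - 26} = - \frac{1 + 26 + \frac{2}{3} \cdot 676}{249} = - \frac{1 + 26 + \frac{1352}{3}}{249} = - \frac{1433}{3 \cdot 249} = \left(-1\right) \frac{1433}{747} = - \frac{1433}{747}$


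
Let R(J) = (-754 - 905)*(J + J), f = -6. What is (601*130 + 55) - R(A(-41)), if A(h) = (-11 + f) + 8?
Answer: 48323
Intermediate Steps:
A(h) = -9 (A(h) = (-11 - 6) + 8 = -17 + 8 = -9)
R(J) = -3318*J
(601*130 + 55) - R(A(-41)) = (601*130 + 55) - (-3318)*(-9) = (78130 + 55) - 1*29862 = 78185 - 29862 = 48323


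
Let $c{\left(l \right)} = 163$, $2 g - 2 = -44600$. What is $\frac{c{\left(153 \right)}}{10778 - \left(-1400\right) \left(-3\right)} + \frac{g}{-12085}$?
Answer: $\frac{148652677}{79495130} \approx 1.87$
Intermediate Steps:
$g = -22299$ ($g = 1 + \frac{1}{2} \left(-44600\right) = 1 - 22300 = -22299$)
$\frac{c{\left(153 \right)}}{10778 - \left(-1400\right) \left(-3\right)} + \frac{g}{-12085} = \frac{163}{10778 - \left(-1400\right) \left(-3\right)} - \frac{22299}{-12085} = \frac{163}{10778 - 4200} - - \frac{22299}{12085} = \frac{163}{10778 - 4200} + \frac{22299}{12085} = \frac{163}{6578} + \frac{22299}{12085} = \frac{148652677}{79495130}$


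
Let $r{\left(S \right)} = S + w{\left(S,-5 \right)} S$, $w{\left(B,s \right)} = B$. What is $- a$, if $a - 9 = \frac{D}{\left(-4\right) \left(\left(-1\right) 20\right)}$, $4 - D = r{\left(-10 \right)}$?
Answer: $- \frac{317}{40} \approx -7.925$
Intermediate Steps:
$r{\left(S \right)} = S + S^{2}$ ($r{\left(S \right)} = S + S S = S + S^{2}$)
$D = -86$ ($D = 4 - - 10 \left(1 - 10\right) = 4 - \left(-10\right) \left(-9\right) = 4 - 90 = -86$)
$a = \frac{317}{40}$ ($a = 9 - \frac{86}{\left(-4\right) \left(\left(-1\right) 20\right)} = 9 - \frac{86}{\left(-4\right) \left(-20\right)} = 9 - \frac{86}{80} = 9 - \frac{43}{40} = \frac{317}{40} \approx 7.925$)
$- a = \left(-1\right) \frac{317}{40} = - \frac{317}{40}$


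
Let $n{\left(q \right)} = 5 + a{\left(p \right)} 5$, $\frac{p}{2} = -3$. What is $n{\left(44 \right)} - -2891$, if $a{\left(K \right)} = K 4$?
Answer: $2776$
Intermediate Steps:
$p = -6$ ($p = 2 \left(-3\right) = -6$)
$a{\left(K \right)} = 4 K$
$n{\left(q \right)} = -115$ ($n{\left(q \right)} = 5 + 4 \left(-6\right) 5 = 5 - 120 = -115$)
$n{\left(44 \right)} - -2891 = -115 - -2891 = -115 + 2891 = 2776$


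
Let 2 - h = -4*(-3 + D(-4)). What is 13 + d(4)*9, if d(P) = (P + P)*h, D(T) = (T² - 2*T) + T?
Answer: 5053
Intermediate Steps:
D(T) = T² - T
h = 70 (h = 2 - (-4)*(-3 - 4*(-1 - 4)) = 2 - (-4)*(-3 - 4*(-5)) = 2 - (-4)*(-3 + 20) = 2 - (-4)*17 = 2 - 1*(-68) = 2 + 68 = 70)
d(P) = 140*P (d(P) = (P + P)*70 = (2*P)*70 = 140*P)
13 + d(4)*9 = 13 + (140*4)*9 = 13 + 560*9 = 13 + 5040 = 5053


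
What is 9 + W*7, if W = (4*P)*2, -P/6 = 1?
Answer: -327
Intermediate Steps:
P = -6 (P = -6*1 = -6)
W = -48 (W = (4*(-6))*2 = -24*2 = -48)
9 + W*7 = 9 - 48*7 = 9 - 336 = -327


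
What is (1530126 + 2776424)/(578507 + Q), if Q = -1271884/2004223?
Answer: 8631286560650/1159455763177 ≈ 7.4443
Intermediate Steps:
Q = -1271884/2004223 (Q = -1271884*1/2004223 = -1271884/2004223 ≈ -0.63460)
(1530126 + 2776424)/(578507 + Q) = (1530126 + 2776424)/(578507 - 1271884/2004223) = 4306550/(1159455763177/2004223) = 4306550*(2004223/1159455763177) = 8631286560650/1159455763177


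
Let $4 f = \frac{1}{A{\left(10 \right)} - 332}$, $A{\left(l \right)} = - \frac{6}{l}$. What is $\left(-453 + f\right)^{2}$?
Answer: $\frac{9080344516321}{44249104} \approx 2.0521 \cdot 10^{5}$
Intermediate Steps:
$f = - \frac{5}{6652}$ ($f = \frac{1}{4 \left(- \frac{6}{10} - 332\right)} = \frac{1}{4 \left(\left(-6\right) \frac{1}{10} - 332\right)} = \frac{1}{4 \left(- \frac{3}{5} - 332\right)} = \frac{1}{4 \left(- \frac{1663}{5}\right)} = \frac{1}{4} \left(- \frac{5}{1663}\right) = - \frac{5}{6652} \approx -0.00075165$)
$\left(-453 + f\right)^{2} = \left(-453 - \frac{5}{6652}\right)^{2} = \left(- \frac{3013361}{6652}\right)^{2} = \frac{9080344516321}{44249104}$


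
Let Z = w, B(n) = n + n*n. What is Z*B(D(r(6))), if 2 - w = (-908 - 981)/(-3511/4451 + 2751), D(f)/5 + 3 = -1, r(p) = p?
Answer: 1249832122/1224119 ≈ 1021.0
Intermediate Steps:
D(f) = -20 (D(f) = -15 + 5*(-1) = -15 - 5 = -20)
B(n) = n + n²
w = 32890319/12241190 (w = 2 - (-908 - 981)/(-3511/4451 + 2751) = 2 - (-1889)/(-3511*1/4451 + 2751) = 2 - (-1889)/(-3511/4451 + 2751) = 2 - (-1889)/12241190/4451 = 2 - (-1889)*4451/12241190 = 2 - 1*(-8407939/12241190) = 2 + 8407939/12241190 = 32890319/12241190 ≈ 2.6869)
Z = 32890319/12241190 ≈ 2.6869
Z*B(D(r(6))) = 32890319*(-20*(1 - 20))/12241190 = 32890319*(-20*(-19))/12241190 = (32890319/12241190)*380 = 1249832122/1224119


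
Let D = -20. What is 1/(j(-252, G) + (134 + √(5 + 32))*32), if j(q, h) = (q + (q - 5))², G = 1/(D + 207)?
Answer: 263369/69363192273 - 32*√37/69363192273 ≈ 3.7941e-6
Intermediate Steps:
G = 1/187 (G = 1/(-20 + 207) = 1/187 ≈ 0.0053476)
j(q, h) = (-5 + 2*q)² (j(q, h) = (q + (-5 + q))² = (-5 + 2*q)²)
1/(j(-252, G) + (134 + √(5 + 32))*32) = 1/((-5 + 2*(-252))² + (134 + √(5 + 32))*32) = 1/((-5 - 504)² + (134 + √37)*32) = 1/((-509)² + (4288 + 32*√37)) = 1/(259081 + (4288 + 32*√37)) = 1/(263369 + 32*√37)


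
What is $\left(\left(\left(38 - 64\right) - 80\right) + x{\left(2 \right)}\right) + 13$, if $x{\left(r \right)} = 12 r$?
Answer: $-69$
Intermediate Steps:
$\left(\left(\left(38 - 64\right) - 80\right) + x{\left(2 \right)}\right) + 13 = \left(\left(\left(38 - 64\right) - 80\right) + 12 \cdot 2\right) + 13 = \left(\left(-26 - 80\right) + 24\right) + 13 = \left(-106 + 24\right) + 13 = -82 + 13 = -69$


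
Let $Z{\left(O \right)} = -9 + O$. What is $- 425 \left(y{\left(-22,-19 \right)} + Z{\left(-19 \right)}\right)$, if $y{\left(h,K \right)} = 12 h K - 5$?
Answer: $-2117775$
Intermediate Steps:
$y{\left(h,K \right)} = -5 + 12 K h$ ($y{\left(h,K \right)} = 12 K h - 5 = -5 + 12 K h$)
$- 425 \left(y{\left(-22,-19 \right)} + Z{\left(-19 \right)}\right) = - 425 \left(\left(-5 + 12 \left(-19\right) \left(-22\right)\right) - 28\right) = - 425 \left(\left(-5 + 5016\right) - 28\right) = - 425 \left(5011 - 28\right) = \left(-425\right) 4983 = -2117775$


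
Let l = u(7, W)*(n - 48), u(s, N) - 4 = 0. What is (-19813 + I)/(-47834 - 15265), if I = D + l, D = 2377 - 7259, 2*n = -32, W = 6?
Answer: 8317/21033 ≈ 0.39543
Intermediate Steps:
u(s, N) = 4 (u(s, N) = 4 + 0 = 4)
n = -16 (n = (½)*(-32) = -16)
D = -4882
l = -256 (l = 4*(-16 - 48) = 4*(-64) = -256)
I = -5138 (I = -4882 - 256 = -5138)
(-19813 + I)/(-47834 - 15265) = (-19813 - 5138)/(-47834 - 15265) = -24951/(-63099) = -24951*(-1/63099) = 8317/21033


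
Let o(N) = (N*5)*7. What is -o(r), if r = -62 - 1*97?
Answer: 5565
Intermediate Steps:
r = -159 (r = -62 - 97 = -159)
o(N) = 35*N (o(N) = (5*N)*7 = 35*N)
-o(r) = -35*(-159) = -1*(-5565) = 5565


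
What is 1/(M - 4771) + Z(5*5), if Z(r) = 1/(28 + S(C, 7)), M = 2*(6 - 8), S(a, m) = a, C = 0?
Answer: 4747/133700 ≈ 0.035505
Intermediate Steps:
M = -4 (M = 2*(-2) = -4)
Z(r) = 1/28 (Z(r) = 1/(28 + 0) = 1/28)
1/(M - 4771) + Z(5*5) = 1/(-4 - 4771) + 1/28 = 1/(-4775) + 1/28 = -1/4775 + 1/28 = 4747/133700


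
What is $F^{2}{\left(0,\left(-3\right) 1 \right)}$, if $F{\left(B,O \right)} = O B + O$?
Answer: $9$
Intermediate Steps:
$F{\left(B,O \right)} = O + B O$ ($F{\left(B,O \right)} = B O + O = O + B O$)
$F^{2}{\left(0,\left(-3\right) 1 \right)} = \left(\left(-3\right) 1 \left(1 + 0\right)\right)^{2} = \left(\left(-3\right) 1\right)^{2} = \left(-3\right)^{2} = 9$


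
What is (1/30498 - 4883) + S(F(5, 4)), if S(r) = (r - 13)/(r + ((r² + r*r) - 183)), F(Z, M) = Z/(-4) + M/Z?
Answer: -605754853753/124055698 ≈ -4882.9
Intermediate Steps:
F(Z, M) = -Z/4 + M/Z (F(Z, M) = Z*(-¼) + M/Z = -Z/4 + M/Z)
S(r) = (-13 + r)/(-183 + r + 2*r²) (S(r) = (-13 + r)/(r + ((r² + r²) - 183)) = (-13 + r)/(r + (2*r² - 183)) = (-13 + r)/(r + (-183 + 2*r²)) = (-13 + r)/(-183 + r + 2*r²))
(1/30498 - 4883) + S(F(5, 4)) = (1/30498 - 4883) + (-13 + (-¼*5 + 4/5))/(-183 + (-¼*5 + 4/5) + 2*(-¼*5 + 4/5)²) = (1/30498 - 4883) + (-13 + (-5/4 + 4*(⅕)))/(-183 + (-5/4 + 4*(⅕)) + 2*(-5/4 + 4*(⅕))²) = -148921733/30498 + (-13 + (-5/4 + ⅘))/(-183 + (-5/4 + ⅘) + 2*(-5/4 + ⅘)²) = -148921733/30498 + (-13 - 9/20)/(-183 - 9/20 + 2*(-9/20)²) = -148921733/30498 - 269/20/(-183 - 9/20 + 2*(81/400)) = -148921733/30498 - 269/20/(-183 - 9/20 + 81/200) = -148921733/30498 - 269/20/(-36609/200) = -148921733/30498 - 200/36609*(-269/20) = -148921733/30498 + 2690/36609 = -605754853753/124055698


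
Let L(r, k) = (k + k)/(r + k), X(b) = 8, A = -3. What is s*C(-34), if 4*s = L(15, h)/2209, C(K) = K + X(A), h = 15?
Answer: -13/4418 ≈ -0.0029425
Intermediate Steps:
L(r, k) = 2*k/(k + r) (L(r, k) = (2*k)/(k + r) = 2*k/(k + r))
C(K) = 8 + K (C(K) = K + 8 = 8 + K)
s = 1/8836 (s = ((2*15/(15 + 15))/2209)/4 = ((2*15/30)*(1/2209))/4 = ((2*15*(1/30))*(1/2209))/4 = (1*(1/2209))/4 = (1/4)*(1/2209) = 1/8836 ≈ 0.00011317)
s*C(-34) = (8 - 34)/8836 = (1/8836)*(-26) = -13/4418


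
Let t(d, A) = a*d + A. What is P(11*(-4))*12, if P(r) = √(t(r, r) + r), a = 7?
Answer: 72*I*√11 ≈ 238.8*I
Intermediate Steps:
t(d, A) = A + 7*d (t(d, A) = 7*d + A = A + 7*d)
P(r) = 3*√r (P(r) = √((r + 7*r) + r) = √(8*r + r) = √(9*r) = 3*√r)
P(11*(-4))*12 = (3*√(11*(-4)))*12 = (3*√(-44))*12 = (3*(2*I*√11))*12 = (6*I*√11)*12 = 72*I*√11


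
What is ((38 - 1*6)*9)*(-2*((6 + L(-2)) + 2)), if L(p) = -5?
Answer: -1728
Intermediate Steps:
((38 - 1*6)*9)*(-2*((6 + L(-2)) + 2)) = ((38 - 1*6)*9)*(-2*((6 - 5) + 2)) = ((38 - 6)*9)*(-2*(1 + 2)) = (32*9)*(-2*3) = 288*(-6) = -1728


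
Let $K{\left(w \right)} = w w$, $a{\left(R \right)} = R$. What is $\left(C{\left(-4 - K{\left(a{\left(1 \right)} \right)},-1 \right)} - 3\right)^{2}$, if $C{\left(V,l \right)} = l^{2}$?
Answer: $4$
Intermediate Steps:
$K{\left(w \right)} = w^{2}$
$\left(C{\left(-4 - K{\left(a{\left(1 \right)} \right)},-1 \right)} - 3\right)^{2} = \left(\left(-1\right)^{2} - 3\right)^{2} = \left(1 - 3\right)^{2} = \left(-2\right)^{2} = 4$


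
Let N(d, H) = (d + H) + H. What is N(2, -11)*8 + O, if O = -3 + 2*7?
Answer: -149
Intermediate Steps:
N(d, H) = d + 2*H (N(d, H) = (H + d) + H = d + 2*H)
O = 11 (O = -3 + 14 = 11)
N(2, -11)*8 + O = (2 + 2*(-11))*8 + 11 = (2 - 22)*8 + 11 = -20*8 + 11 = -160 + 11 = -149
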